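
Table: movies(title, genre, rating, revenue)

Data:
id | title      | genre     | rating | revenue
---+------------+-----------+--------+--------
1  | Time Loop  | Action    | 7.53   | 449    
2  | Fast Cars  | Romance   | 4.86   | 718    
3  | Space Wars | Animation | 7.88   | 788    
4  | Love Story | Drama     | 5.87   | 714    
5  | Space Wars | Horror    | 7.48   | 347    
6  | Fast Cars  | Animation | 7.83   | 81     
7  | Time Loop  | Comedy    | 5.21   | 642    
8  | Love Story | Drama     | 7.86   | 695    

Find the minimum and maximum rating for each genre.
SELECT genre, MIN(rating), MAX(rating)
FROM movies
GROUP BY genre

Result:
  Action: min=7.53, max=7.53
  Animation: min=7.83, max=7.88
  Comedy: min=5.21, max=5.21
  Drama: min=5.87, max=7.86
  Horror: min=7.48, max=7.48
  Romance: min=4.86, max=4.86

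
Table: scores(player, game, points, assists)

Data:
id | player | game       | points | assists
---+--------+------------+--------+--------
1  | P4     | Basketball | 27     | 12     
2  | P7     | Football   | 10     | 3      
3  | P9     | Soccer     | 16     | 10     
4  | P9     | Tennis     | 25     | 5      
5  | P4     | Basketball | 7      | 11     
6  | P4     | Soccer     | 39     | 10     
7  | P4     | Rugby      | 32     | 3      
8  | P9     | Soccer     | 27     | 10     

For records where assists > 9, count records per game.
SELECT game, COUNT(*)
FROM scores
WHERE assists > 9
GROUP BY game

Note: WHERE filters rows before grouping.

Result:
  Basketball: 2
  Soccer: 3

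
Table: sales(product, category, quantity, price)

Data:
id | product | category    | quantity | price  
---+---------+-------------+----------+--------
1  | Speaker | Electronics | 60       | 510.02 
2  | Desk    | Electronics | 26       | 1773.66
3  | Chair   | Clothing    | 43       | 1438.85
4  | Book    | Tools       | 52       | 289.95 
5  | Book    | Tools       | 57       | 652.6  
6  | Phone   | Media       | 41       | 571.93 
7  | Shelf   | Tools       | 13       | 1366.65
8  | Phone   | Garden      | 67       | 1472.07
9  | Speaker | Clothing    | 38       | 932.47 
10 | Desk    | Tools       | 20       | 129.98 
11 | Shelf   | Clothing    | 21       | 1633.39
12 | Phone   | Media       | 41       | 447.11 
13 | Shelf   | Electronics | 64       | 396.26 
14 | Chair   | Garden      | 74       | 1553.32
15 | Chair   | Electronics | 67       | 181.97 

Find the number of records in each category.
SELECT category, COUNT(*) as count
FROM sales
GROUP BY category

Result:
  Clothing: 3
  Electronics: 4
  Garden: 2
  Media: 2
  Tools: 4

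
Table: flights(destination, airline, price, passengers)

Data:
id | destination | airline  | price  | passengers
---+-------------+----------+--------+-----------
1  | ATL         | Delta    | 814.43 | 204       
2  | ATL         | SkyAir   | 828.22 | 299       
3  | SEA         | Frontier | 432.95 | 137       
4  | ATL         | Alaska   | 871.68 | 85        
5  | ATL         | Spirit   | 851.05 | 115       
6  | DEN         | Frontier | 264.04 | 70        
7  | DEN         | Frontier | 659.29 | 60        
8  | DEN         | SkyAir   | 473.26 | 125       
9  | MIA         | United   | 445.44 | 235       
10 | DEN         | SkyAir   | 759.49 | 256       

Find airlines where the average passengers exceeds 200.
SELECT airline, AVG(passengers)
FROM flights
GROUP BY airline
HAVING AVG(passengers) > 200

Result:
  Delta: avg=204.00
  SkyAir: avg=226.67
  United: avg=235.00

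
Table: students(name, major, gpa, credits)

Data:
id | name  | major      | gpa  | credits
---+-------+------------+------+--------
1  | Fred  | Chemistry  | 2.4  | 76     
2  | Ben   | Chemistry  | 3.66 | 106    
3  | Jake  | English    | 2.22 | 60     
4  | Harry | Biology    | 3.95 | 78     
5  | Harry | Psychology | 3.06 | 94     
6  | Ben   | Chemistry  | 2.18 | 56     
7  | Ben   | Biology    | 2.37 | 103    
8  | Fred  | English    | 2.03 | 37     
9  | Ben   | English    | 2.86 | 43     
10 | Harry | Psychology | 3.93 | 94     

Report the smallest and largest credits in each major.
SELECT major, MIN(credits), MAX(credits)
FROM students
GROUP BY major

Result:
  Biology: min=78, max=103
  Chemistry: min=56, max=106
  English: min=37, max=60
  Psychology: min=94, max=94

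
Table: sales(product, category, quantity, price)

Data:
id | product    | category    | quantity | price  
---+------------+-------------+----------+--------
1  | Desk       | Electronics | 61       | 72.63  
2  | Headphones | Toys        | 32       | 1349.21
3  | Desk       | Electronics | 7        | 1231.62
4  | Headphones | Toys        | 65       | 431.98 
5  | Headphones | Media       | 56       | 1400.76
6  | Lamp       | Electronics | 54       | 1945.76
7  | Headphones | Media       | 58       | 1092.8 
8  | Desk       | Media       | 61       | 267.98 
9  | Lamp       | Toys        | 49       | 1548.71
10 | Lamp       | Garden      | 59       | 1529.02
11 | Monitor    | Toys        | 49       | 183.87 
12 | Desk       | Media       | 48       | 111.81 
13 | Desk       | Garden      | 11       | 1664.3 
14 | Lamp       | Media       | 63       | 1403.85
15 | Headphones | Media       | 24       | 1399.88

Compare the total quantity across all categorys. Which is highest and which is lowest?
SELECT category, SUM(quantity)
FROM sales
GROUP BY category
ORDER BY SUM(quantity)

All groups:
  Garden: 70
  Electronics: 122
  Toys: 195
  Media: 310

Highest: Media (310)
Lowest: Garden (70)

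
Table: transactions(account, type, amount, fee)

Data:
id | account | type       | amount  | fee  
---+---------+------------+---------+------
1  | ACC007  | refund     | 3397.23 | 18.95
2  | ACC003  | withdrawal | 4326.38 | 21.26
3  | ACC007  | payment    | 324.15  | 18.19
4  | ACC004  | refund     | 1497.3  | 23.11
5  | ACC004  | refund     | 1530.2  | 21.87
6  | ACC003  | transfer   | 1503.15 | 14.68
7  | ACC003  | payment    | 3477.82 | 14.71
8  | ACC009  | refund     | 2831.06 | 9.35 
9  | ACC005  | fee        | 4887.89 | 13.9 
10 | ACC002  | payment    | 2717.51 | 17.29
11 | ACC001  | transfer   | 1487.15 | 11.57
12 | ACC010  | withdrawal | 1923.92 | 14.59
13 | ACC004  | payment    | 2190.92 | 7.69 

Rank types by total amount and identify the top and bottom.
SELECT type, SUM(amount)
FROM transactions
GROUP BY type
ORDER BY SUM(amount)

All groups:
  transfer: 2990.30
  fee: 4887.89
  withdrawal: 6250.30
  payment: 8710.40
  refund: 9255.79

Highest: refund (9255.79)
Lowest: transfer (2990.30)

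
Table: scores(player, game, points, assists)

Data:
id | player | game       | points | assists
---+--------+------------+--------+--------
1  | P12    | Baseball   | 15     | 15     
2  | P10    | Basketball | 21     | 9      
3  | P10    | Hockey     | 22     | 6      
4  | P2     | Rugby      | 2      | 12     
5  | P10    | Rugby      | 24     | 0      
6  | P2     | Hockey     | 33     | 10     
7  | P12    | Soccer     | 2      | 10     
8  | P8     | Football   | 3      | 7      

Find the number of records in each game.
SELECT game, COUNT(*) as count
FROM scores
GROUP BY game

Result:
  Baseball: 1
  Basketball: 1
  Football: 1
  Hockey: 2
  Rugby: 2
  Soccer: 1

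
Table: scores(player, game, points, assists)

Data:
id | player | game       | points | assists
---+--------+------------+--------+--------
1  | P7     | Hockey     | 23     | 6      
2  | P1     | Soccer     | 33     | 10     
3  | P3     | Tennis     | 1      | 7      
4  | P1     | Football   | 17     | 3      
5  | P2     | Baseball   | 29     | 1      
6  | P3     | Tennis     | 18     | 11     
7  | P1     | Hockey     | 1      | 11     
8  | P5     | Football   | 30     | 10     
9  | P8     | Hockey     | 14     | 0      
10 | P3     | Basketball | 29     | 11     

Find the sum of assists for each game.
SELECT game, SUM(assists) as result
FROM scores
GROUP BY game

Result:
  Baseball: 1
  Basketball: 11
  Football: 13
  Hockey: 17
  Soccer: 10
  Tennis: 18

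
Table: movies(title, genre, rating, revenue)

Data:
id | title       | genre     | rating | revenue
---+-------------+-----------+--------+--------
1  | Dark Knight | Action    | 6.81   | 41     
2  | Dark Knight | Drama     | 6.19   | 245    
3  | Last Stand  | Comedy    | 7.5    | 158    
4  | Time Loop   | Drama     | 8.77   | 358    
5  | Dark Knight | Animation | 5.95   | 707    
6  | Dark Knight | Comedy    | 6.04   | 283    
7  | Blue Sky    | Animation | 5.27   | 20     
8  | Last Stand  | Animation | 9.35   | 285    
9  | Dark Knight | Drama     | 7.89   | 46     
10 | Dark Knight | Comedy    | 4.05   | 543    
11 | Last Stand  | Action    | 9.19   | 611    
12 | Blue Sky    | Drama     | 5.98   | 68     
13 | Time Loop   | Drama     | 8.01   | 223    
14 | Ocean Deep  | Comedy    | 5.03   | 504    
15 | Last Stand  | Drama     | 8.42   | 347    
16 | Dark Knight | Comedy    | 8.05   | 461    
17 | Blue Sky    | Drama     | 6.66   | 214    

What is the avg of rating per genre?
SELECT genre, AVG(rating) as result
FROM movies
GROUP BY genre

Result:
  Action: 8.00
  Animation: 6.86
  Comedy: 6.13
  Drama: 7.42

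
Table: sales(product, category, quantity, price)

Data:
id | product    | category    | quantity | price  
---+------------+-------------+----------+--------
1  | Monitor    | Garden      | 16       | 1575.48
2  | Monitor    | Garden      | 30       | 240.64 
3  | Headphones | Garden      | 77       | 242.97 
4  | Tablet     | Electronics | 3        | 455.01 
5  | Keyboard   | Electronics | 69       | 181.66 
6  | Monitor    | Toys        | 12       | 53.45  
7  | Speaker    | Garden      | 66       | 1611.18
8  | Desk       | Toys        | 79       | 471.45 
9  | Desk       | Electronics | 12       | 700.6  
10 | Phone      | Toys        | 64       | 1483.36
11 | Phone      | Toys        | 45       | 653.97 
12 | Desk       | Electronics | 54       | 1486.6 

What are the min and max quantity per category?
SELECT category, MIN(quantity), MAX(quantity)
FROM sales
GROUP BY category

Result:
  Electronics: min=3, max=69
  Garden: min=16, max=77
  Toys: min=12, max=79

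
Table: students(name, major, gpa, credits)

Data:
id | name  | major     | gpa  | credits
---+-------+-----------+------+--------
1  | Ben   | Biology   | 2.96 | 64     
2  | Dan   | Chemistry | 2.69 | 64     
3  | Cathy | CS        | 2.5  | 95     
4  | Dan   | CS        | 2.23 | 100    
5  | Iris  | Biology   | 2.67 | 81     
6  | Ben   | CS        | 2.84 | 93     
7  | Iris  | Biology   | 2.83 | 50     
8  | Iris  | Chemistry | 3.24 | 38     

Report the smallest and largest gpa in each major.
SELECT major, MIN(gpa), MAX(gpa)
FROM students
GROUP BY major

Result:
  Biology: min=2.67, max=2.96
  CS: min=2.23, max=2.84
  Chemistry: min=2.69, max=3.24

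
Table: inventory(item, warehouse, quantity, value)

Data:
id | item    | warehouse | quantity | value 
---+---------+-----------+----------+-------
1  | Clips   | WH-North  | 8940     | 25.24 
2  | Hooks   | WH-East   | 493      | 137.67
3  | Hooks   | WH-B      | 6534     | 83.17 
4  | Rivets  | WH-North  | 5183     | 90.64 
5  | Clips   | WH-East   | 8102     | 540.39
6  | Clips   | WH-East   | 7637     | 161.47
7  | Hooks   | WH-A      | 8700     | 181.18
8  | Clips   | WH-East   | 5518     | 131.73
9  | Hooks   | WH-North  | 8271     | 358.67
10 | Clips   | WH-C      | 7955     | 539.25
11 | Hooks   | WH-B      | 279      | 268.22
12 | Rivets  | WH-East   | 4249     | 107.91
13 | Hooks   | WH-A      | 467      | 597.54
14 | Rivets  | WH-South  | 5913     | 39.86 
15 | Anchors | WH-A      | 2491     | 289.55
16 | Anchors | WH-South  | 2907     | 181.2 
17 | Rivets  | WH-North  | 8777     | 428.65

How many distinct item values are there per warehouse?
SELECT warehouse, COUNT(DISTINCT item)
FROM inventory
GROUP BY warehouse

Result:
  WH-A: 2 distinct
  WH-B: 1 distinct
  WH-C: 1 distinct
  WH-East: 3 distinct
  WH-North: 3 distinct
  WH-South: 2 distinct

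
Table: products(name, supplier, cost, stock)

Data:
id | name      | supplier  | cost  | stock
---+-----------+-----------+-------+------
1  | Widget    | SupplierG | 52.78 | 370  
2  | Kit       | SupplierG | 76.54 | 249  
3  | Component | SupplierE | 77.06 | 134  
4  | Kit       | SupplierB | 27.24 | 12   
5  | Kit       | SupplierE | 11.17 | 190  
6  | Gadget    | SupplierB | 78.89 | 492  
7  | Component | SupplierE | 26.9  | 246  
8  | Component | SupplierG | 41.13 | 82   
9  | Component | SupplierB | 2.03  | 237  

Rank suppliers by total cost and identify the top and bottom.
SELECT supplier, SUM(cost)
FROM products
GROUP BY supplier
ORDER BY SUM(cost)

All groups:
  SupplierB: 108.16
  SupplierE: 115.13
  SupplierG: 170.45

Highest: SupplierG (170.45)
Lowest: SupplierB (108.16)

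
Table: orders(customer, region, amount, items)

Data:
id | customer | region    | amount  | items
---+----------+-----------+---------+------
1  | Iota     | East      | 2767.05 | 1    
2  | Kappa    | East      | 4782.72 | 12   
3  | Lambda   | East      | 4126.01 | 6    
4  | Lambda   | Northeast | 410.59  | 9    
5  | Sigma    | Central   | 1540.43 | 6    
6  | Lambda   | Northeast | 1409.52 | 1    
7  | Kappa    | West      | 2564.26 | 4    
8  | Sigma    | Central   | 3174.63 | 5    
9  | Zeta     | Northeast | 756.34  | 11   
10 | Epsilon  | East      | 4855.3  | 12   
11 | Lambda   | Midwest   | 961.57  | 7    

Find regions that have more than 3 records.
SELECT region, COUNT(*) as cnt
FROM orders
GROUP BY region
HAVING COUNT(*) > 3

Result:
  East: 4

Note: HAVING filters groups after aggregation, WHERE filters rows before.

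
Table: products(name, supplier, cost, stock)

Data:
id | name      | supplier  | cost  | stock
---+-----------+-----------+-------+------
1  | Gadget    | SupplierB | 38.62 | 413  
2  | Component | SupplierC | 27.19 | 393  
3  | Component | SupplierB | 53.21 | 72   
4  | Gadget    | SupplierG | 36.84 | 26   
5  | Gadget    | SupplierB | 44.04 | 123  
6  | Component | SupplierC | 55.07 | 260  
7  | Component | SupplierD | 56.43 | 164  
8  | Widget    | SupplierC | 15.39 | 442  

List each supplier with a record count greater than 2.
SELECT supplier, COUNT(*) as cnt
FROM products
GROUP BY supplier
HAVING COUNT(*) > 2

Result:
  SupplierB: 3
  SupplierC: 3

Note: HAVING filters groups after aggregation, WHERE filters rows before.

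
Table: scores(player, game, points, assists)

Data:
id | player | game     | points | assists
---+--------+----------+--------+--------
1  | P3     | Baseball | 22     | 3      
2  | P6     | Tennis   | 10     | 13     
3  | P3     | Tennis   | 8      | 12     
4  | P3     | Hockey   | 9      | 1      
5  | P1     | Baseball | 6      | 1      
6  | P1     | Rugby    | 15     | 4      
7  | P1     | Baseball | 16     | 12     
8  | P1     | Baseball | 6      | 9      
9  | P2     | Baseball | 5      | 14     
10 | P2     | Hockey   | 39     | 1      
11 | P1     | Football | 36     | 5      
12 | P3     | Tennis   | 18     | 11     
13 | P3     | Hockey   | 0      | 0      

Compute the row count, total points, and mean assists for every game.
SELECT game,
       COUNT(*) as cnt,
       SUM(points) as total_points,
       AVG(assists) as avg_assists
FROM scores
GROUP BY game

Result:
  Baseball: 5 records, 55 total points, 7.80 avg assists
  Football: 1 records, 36 total points, 5.00 avg assists
  Hockey: 3 records, 48 total points, 0.67 avg assists
  Rugby: 1 records, 15 total points, 4.00 avg assists
  Tennis: 3 records, 36 total points, 12.00 avg assists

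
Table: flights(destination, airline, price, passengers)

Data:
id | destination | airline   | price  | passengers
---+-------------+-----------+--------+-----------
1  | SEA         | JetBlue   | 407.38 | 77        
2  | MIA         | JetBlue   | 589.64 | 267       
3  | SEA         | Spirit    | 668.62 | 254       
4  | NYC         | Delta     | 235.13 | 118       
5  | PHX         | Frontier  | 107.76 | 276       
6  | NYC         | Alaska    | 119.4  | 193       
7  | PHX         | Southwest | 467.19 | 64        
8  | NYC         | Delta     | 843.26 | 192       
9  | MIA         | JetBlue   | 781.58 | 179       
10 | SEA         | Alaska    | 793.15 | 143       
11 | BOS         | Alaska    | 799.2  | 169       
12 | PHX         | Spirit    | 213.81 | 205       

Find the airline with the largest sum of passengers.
SELECT airline, SUM(passengers) as val
FROM flights
GROUP BY airline
ORDER BY val DESC
LIMIT 1

Result: JetBlue with sum(passengers) = 523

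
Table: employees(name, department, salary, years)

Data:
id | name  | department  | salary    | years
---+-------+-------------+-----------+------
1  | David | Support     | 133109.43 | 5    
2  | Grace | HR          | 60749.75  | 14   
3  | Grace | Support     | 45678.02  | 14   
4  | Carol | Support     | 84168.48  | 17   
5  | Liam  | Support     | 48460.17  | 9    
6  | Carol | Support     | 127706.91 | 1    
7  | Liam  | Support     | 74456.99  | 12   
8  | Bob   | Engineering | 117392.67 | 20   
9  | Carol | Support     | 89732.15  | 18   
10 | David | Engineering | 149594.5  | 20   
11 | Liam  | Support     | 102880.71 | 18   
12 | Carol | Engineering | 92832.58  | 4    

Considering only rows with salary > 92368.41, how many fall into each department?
SELECT department, COUNT(*)
FROM employees
WHERE salary > 92368.41
GROUP BY department

Note: WHERE filters rows before grouping.

Result:
  Engineering: 3
  Support: 3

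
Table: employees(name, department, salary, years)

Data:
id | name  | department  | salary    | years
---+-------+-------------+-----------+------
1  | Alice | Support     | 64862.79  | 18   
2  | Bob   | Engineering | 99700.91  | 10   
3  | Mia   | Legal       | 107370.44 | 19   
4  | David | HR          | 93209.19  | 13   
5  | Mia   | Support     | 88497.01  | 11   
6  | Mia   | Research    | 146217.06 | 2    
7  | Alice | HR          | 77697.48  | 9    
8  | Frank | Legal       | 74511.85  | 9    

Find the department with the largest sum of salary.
SELECT department, SUM(salary) as val
FROM employees
GROUP BY department
ORDER BY val DESC
LIMIT 1

Result: Legal with sum(salary) = 181882.29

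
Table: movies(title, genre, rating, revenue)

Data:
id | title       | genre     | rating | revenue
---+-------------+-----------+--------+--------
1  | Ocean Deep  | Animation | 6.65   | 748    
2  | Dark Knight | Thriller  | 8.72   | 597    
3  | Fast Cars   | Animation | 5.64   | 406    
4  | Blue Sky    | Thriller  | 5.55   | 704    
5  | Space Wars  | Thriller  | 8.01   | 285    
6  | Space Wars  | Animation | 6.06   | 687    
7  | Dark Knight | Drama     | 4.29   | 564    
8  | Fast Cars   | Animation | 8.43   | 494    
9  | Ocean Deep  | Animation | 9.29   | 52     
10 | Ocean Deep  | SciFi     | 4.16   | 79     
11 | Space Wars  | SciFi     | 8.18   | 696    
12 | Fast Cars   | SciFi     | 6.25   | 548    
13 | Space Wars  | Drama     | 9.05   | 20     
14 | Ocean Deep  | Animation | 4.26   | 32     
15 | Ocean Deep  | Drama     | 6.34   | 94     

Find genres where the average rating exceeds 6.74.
SELECT genre, AVG(rating)
FROM movies
GROUP BY genre
HAVING AVG(rating) > 6.74

Result:
  Thriller: avg=7.43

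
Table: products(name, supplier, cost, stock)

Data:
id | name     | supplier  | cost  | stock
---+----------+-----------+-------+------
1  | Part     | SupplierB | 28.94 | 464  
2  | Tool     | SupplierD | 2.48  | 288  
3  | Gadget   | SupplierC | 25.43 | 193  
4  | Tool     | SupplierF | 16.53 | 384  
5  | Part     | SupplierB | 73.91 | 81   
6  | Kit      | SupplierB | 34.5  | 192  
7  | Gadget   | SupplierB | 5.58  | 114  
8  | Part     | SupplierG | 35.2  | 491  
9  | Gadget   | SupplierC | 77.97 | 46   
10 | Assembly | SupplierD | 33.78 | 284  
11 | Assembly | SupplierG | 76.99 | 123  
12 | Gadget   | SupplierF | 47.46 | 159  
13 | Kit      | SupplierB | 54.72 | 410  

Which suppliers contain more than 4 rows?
SELECT supplier, COUNT(*) as cnt
FROM products
GROUP BY supplier
HAVING COUNT(*) > 4

Result:
  SupplierB: 5

Note: HAVING filters groups after aggregation, WHERE filters rows before.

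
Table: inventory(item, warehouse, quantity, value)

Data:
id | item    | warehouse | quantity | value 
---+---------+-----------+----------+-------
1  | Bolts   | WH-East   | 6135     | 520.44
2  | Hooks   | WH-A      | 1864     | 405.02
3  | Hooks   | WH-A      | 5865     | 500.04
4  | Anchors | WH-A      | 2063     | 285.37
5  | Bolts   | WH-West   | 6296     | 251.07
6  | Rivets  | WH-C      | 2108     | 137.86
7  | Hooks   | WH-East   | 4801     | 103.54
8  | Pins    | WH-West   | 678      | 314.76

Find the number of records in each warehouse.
SELECT warehouse, COUNT(*) as count
FROM inventory
GROUP BY warehouse

Result:
  WH-A: 3
  WH-C: 1
  WH-East: 2
  WH-West: 2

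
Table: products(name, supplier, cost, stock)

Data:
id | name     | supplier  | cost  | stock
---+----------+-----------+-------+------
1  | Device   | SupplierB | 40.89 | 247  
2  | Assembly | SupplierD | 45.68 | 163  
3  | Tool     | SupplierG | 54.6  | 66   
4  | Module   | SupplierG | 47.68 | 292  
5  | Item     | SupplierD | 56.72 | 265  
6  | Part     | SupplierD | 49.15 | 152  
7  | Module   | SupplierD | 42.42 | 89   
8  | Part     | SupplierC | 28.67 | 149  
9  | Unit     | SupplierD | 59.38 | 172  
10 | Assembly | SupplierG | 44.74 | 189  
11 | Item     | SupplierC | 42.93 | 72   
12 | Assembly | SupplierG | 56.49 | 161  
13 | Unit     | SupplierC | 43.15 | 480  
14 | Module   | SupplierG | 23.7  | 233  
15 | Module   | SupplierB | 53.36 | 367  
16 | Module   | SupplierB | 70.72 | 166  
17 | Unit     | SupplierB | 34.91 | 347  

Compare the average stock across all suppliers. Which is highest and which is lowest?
SELECT supplier, AVG(stock)
FROM products
GROUP BY supplier
ORDER BY AVG(stock)

All groups:
  SupplierD: 168.20
  SupplierG: 188.20
  SupplierC: 233.67
  SupplierB: 281.75

Highest: SupplierB (281.75)
Lowest: SupplierD (168.20)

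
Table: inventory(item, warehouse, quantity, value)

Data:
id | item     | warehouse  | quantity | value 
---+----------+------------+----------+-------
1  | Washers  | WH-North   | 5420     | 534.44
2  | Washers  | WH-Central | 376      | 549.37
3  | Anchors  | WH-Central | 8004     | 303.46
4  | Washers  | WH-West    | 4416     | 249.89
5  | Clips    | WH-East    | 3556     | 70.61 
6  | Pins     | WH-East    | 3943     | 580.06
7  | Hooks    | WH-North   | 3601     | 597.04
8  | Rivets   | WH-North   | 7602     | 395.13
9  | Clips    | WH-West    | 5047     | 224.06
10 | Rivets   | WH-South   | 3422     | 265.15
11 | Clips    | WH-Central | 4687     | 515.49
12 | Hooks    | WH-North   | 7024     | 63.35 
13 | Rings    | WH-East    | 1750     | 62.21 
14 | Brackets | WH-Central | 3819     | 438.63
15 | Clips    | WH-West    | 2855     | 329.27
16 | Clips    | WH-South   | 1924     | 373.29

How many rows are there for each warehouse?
SELECT warehouse, COUNT(*) as count
FROM inventory
GROUP BY warehouse

Result:
  WH-Central: 4
  WH-East: 3
  WH-North: 4
  WH-South: 2
  WH-West: 3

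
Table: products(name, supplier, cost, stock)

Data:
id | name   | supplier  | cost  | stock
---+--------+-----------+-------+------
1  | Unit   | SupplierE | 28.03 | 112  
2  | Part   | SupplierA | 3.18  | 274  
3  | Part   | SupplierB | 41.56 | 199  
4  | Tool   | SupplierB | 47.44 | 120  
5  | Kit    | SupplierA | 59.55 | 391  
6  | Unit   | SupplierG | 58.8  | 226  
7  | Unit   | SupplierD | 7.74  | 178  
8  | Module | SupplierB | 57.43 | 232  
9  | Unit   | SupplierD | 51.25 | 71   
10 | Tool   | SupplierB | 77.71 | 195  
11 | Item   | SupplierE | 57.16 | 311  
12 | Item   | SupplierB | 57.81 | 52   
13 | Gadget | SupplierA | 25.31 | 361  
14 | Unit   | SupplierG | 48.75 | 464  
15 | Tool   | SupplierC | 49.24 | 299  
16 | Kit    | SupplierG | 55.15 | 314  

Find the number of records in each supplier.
SELECT supplier, COUNT(*) as count
FROM products
GROUP BY supplier

Result:
  SupplierA: 3
  SupplierB: 5
  SupplierC: 1
  SupplierD: 2
  SupplierE: 2
  SupplierG: 3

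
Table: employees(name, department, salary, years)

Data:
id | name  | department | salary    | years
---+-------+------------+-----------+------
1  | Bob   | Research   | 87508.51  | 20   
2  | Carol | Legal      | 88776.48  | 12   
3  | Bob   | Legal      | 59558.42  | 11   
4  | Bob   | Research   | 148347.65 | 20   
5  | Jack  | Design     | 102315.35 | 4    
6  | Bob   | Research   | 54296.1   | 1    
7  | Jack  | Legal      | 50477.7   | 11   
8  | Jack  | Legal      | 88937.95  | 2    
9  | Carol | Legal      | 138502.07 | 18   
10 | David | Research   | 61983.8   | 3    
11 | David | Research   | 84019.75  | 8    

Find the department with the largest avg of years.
SELECT department, AVG(years) as val
FROM employees
GROUP BY department
ORDER BY val DESC
LIMIT 1

Result: Legal with avg(years) = 10.80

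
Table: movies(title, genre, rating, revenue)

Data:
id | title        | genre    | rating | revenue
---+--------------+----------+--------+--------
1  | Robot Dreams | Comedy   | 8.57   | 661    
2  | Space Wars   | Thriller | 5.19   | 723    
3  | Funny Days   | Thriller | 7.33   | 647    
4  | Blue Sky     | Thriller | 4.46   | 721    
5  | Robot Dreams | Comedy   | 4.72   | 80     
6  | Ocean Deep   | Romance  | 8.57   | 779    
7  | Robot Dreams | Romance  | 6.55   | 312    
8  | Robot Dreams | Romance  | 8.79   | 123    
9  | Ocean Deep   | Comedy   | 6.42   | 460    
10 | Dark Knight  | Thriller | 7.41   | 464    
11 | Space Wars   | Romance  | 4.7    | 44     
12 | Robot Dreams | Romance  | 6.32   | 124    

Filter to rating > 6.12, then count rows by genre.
SELECT genre, COUNT(*)
FROM movies
WHERE rating > 6.12
GROUP BY genre

Note: WHERE filters rows before grouping.

Result:
  Comedy: 2
  Romance: 4
  Thriller: 2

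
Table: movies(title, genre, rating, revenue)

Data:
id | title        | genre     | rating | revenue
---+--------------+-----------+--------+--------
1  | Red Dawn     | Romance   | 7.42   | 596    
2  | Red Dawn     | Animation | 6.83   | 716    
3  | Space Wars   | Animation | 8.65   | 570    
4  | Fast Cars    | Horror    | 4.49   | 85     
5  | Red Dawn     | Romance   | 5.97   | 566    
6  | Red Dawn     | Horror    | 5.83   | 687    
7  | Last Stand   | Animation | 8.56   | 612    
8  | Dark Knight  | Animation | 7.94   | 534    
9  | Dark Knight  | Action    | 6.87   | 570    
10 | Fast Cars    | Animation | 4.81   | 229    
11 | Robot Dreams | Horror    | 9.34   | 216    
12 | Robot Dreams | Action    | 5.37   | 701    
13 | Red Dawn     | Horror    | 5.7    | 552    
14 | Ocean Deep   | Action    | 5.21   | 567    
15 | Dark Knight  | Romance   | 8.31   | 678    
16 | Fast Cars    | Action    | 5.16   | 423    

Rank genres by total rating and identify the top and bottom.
SELECT genre, SUM(rating)
FROM movies
GROUP BY genre
ORDER BY SUM(rating)

All groups:
  Romance: 21.70
  Action: 22.61
  Horror: 25.36
  Animation: 36.79

Highest: Animation (36.79)
Lowest: Romance (21.70)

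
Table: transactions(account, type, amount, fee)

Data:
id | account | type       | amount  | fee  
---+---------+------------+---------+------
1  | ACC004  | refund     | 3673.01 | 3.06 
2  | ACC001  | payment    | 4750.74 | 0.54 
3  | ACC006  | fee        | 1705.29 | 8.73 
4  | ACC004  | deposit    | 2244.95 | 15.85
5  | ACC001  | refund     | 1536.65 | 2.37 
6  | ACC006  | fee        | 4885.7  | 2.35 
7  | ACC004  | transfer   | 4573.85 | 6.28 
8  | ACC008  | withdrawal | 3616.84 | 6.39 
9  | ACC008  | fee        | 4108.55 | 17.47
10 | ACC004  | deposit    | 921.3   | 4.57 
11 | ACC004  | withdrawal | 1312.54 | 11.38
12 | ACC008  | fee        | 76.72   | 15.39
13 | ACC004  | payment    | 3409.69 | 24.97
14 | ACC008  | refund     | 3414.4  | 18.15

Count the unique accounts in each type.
SELECT type, COUNT(DISTINCT account)
FROM transactions
GROUP BY type

Result:
  deposit: 1 distinct
  fee: 2 distinct
  payment: 2 distinct
  refund: 3 distinct
  transfer: 1 distinct
  withdrawal: 2 distinct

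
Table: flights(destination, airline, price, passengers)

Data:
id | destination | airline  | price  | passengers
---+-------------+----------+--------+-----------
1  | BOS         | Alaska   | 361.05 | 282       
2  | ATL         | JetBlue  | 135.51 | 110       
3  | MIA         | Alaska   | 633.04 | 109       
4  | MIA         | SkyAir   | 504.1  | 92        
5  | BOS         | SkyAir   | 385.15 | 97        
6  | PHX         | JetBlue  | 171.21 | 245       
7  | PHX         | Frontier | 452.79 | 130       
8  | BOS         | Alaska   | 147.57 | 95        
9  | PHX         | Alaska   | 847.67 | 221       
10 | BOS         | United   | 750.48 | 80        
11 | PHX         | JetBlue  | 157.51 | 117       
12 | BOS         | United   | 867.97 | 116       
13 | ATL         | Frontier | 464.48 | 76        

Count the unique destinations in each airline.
SELECT airline, COUNT(DISTINCT destination)
FROM flights
GROUP BY airline

Result:
  Alaska: 3 distinct
  Frontier: 2 distinct
  JetBlue: 2 distinct
  SkyAir: 2 distinct
  United: 1 distinct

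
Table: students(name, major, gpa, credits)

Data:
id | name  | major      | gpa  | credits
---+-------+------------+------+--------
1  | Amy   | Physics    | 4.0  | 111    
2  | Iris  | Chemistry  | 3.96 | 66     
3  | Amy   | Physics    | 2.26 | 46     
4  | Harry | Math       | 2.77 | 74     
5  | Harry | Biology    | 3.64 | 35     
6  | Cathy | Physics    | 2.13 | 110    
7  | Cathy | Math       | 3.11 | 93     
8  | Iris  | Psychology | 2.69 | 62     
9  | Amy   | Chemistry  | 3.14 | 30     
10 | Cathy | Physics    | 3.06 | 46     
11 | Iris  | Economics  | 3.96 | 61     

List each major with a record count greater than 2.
SELECT major, COUNT(*) as cnt
FROM students
GROUP BY major
HAVING COUNT(*) > 2

Result:
  Physics: 4

Note: HAVING filters groups after aggregation, WHERE filters rows before.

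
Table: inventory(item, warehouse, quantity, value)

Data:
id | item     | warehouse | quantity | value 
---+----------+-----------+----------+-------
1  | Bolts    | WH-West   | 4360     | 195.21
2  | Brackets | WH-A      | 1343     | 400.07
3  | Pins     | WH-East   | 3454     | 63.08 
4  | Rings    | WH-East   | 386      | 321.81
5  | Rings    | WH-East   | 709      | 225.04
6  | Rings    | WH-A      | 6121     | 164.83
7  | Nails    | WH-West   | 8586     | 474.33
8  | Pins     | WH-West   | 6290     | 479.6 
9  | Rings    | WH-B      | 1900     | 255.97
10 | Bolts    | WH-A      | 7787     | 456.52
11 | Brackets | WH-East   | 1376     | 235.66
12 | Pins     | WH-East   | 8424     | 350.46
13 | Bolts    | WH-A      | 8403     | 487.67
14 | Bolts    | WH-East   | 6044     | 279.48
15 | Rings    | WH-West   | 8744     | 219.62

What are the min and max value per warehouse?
SELECT warehouse, MIN(value), MAX(value)
FROM inventory
GROUP BY warehouse

Result:
  WH-A: min=164.83, max=487.67
  WH-B: min=255.97, max=255.97
  WH-East: min=63.08, max=350.46
  WH-West: min=195.21, max=479.60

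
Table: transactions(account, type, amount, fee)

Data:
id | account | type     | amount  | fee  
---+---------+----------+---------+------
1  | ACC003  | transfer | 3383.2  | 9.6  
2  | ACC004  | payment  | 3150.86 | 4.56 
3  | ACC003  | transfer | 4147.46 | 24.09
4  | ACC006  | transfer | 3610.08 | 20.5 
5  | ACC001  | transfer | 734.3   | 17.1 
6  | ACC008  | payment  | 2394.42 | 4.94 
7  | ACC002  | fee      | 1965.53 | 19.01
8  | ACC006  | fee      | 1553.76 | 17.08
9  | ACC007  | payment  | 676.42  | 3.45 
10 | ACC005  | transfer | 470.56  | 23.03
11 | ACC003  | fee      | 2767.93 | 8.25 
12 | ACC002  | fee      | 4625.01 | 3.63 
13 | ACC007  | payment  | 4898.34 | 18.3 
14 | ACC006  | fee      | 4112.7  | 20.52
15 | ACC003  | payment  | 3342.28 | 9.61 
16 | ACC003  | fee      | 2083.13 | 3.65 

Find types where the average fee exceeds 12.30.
SELECT type, AVG(fee)
FROM transactions
GROUP BY type
HAVING AVG(fee) > 12.30

Result:
  transfer: avg=18.86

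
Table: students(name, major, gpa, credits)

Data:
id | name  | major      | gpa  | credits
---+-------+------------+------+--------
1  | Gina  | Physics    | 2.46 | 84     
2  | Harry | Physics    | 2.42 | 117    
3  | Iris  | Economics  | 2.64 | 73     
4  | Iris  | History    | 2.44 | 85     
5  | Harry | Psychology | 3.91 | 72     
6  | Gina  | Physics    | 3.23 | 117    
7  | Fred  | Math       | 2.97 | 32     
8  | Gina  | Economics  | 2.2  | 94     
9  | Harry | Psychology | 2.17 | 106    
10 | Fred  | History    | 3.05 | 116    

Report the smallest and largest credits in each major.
SELECT major, MIN(credits), MAX(credits)
FROM students
GROUP BY major

Result:
  Economics: min=73, max=94
  History: min=85, max=116
  Math: min=32, max=32
  Physics: min=84, max=117
  Psychology: min=72, max=106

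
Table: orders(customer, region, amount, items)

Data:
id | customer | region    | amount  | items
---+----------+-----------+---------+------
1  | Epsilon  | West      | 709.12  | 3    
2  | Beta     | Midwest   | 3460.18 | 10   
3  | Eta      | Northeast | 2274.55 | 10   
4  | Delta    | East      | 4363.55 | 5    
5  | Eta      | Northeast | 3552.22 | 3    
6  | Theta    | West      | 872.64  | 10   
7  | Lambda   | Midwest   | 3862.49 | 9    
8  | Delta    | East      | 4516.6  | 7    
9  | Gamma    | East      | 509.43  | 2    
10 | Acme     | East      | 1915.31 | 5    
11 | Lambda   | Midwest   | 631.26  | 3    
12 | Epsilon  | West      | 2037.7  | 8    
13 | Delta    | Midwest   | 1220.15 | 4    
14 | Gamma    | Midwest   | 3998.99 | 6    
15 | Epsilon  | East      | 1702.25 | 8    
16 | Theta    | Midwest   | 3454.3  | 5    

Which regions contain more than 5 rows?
SELECT region, COUNT(*) as cnt
FROM orders
GROUP BY region
HAVING COUNT(*) > 5

Result:
  Midwest: 6

Note: HAVING filters groups after aggregation, WHERE filters rows before.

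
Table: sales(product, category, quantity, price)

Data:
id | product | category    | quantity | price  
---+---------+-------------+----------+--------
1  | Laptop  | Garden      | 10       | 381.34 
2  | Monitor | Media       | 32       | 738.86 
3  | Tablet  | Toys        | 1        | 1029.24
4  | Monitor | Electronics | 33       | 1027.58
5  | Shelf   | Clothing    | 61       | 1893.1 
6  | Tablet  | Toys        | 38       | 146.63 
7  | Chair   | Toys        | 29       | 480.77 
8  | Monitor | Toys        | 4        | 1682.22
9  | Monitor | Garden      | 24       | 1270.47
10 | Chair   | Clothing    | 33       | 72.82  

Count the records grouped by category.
SELECT category, COUNT(*) as count
FROM sales
GROUP BY category

Result:
  Clothing: 2
  Electronics: 1
  Garden: 2
  Media: 1
  Toys: 4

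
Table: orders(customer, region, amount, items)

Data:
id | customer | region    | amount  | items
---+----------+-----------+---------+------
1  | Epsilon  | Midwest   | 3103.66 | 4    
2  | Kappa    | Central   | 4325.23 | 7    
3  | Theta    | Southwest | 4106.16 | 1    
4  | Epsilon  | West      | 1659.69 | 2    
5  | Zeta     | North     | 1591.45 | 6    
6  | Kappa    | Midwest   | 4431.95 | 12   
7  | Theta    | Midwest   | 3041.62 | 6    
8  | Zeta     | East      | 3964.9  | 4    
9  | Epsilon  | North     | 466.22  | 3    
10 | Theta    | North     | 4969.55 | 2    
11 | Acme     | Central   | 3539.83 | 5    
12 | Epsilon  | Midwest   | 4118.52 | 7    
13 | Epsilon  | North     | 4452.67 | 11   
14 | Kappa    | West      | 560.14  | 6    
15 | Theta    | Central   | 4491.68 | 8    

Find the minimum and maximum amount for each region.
SELECT region, MIN(amount), MAX(amount)
FROM orders
GROUP BY region

Result:
  Central: min=3539.83, max=4491.68
  East: min=3964.90, max=3964.90
  Midwest: min=3041.62, max=4431.95
  North: min=466.22, max=4969.55
  Southwest: min=4106.16, max=4106.16
  West: min=560.14, max=1659.69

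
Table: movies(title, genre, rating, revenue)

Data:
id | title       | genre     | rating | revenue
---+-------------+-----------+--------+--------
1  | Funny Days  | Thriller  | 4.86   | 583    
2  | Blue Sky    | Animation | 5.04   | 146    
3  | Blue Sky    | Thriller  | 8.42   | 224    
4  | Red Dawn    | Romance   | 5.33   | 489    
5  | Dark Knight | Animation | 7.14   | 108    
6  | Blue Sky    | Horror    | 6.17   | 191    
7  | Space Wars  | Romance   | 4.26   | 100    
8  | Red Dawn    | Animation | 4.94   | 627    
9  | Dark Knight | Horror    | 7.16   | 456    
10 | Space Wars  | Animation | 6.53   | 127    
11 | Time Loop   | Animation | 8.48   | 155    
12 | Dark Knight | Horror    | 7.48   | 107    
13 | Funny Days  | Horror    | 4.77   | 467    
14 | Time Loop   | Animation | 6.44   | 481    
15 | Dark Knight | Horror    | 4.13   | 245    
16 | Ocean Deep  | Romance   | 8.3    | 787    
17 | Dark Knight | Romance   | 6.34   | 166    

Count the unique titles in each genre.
SELECT genre, COUNT(DISTINCT title)
FROM movies
GROUP BY genre

Result:
  Animation: 5 distinct
  Horror: 3 distinct
  Romance: 4 distinct
  Thriller: 2 distinct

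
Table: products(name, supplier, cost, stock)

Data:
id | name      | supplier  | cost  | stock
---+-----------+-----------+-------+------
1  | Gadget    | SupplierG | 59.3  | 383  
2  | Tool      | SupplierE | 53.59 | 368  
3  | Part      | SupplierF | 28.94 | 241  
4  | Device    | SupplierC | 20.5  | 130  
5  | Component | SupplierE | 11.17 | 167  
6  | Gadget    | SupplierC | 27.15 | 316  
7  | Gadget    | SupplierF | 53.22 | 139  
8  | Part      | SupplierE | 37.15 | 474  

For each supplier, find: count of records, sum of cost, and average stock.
SELECT supplier,
       COUNT(*) as cnt,
       SUM(cost) as total_cost,
       AVG(stock) as avg_stock
FROM products
GROUP BY supplier

Result:
  SupplierC: 2 records, 47.65 total cost, 223.00 avg stock
  SupplierE: 3 records, 101.91 total cost, 336.33 avg stock
  SupplierF: 2 records, 82.16 total cost, 190.00 avg stock
  SupplierG: 1 records, 59.30 total cost, 383.00 avg stock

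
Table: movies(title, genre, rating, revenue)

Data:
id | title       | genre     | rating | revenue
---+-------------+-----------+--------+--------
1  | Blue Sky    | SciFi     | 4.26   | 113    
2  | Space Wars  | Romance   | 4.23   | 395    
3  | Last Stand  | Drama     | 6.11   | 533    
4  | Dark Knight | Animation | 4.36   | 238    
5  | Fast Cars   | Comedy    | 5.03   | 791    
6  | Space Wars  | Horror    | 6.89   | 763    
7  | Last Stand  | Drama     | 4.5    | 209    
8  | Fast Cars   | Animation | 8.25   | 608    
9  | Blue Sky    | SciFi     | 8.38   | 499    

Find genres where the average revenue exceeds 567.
SELECT genre, AVG(revenue)
FROM movies
GROUP BY genre
HAVING AVG(revenue) > 567

Result:
  Comedy: avg=791.00
  Horror: avg=763.00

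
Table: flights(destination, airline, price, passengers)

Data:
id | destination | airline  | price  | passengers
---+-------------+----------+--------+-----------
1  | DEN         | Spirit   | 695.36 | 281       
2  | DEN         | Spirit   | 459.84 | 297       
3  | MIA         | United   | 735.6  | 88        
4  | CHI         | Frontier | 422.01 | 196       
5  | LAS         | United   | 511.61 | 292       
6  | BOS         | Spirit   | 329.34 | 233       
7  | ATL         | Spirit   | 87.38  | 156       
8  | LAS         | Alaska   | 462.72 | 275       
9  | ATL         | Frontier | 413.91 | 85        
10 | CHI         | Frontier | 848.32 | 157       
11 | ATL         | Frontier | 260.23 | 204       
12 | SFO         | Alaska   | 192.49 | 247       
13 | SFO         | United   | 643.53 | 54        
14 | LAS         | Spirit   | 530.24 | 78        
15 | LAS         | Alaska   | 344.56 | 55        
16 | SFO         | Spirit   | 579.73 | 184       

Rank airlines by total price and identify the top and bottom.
SELECT airline, SUM(price)
FROM flights
GROUP BY airline
ORDER BY SUM(price)

All groups:
  Alaska: 999.77
  United: 1890.74
  Frontier: 1944.47
  Spirit: 2681.89

Highest: Spirit (2681.89)
Lowest: Alaska (999.77)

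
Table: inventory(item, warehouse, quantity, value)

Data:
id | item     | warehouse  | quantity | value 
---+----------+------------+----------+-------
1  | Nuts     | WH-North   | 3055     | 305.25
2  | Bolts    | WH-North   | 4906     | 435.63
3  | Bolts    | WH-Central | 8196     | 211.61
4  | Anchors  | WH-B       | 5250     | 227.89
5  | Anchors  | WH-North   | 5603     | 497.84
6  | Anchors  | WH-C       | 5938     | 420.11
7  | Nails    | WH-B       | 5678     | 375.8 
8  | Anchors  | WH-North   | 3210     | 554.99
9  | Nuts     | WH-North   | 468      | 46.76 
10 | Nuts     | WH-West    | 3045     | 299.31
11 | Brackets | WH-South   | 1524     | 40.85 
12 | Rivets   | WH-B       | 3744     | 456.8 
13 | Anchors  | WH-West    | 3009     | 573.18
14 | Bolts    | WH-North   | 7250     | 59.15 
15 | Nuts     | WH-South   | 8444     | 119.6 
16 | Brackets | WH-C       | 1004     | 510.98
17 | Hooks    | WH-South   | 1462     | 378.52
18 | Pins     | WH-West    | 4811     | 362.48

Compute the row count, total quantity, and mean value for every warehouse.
SELECT warehouse,
       COUNT(*) as cnt,
       SUM(quantity) as total_quantity,
       AVG(value) as avg_value
FROM inventory
GROUP BY warehouse

Result:
  WH-B: 3 records, 14672 total quantity, 353.50 avg value
  WH-C: 2 records, 6942 total quantity, 465.55 avg value
  WH-Central: 1 records, 8196 total quantity, 211.61 avg value
  WH-North: 6 records, 24492 total quantity, 316.60 avg value
  WH-South: 3 records, 11430 total quantity, 179.66 avg value
  WH-West: 3 records, 10865 total quantity, 411.66 avg value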